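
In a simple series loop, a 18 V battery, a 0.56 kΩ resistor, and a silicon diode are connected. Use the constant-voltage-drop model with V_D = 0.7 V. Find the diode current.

I ≈ 31 mA

KVL around the loop: 18 = V_D + I·R = 0.7 + I × 0.56 kΩ.
So I = (18 − 0.7) / 0.56 kΩ = 17.3 / 0.56 = 30.9 mA.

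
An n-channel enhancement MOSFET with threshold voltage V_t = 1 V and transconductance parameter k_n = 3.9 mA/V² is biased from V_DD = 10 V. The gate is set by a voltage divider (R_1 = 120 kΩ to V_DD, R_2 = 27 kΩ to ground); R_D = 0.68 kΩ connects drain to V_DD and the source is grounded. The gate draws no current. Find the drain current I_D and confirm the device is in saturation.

V_G = V_DD·R_2/(R_1+R_2) = 10×27/147 = 1.84 V. With the source grounded, V_GS = V_G = 1.84 V.
Assume saturation: I_D = (k_n/2)(V_GS − V_t)² = (3.9/2)×(1.84 − 1)² = 1.95×0.837² = 1.37 mA.
V_DS = V_DD − I_D·R_D = 10 − 1.37×0.68 = 9.07 V.
Saturation requires V_DS ≥ V_GS − V_t = 0.837 V; 9.07 ≥ 0.837 ✓.

I_D ≈ 1.4 mA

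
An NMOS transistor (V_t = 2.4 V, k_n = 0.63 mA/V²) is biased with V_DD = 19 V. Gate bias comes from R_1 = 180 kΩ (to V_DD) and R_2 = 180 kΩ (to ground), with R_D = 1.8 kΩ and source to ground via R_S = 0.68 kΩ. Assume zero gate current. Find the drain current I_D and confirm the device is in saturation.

V_G = V_DD·R_2/(R_1+R_2) = 19×180/360 = 9.5 V.
Assume saturation: I_D = (k_n/2)(V_GS − V_t)² with V_GS = V_G − I_D·R_S = 9.5 − 0.68·I_D.
Substituting gives 0.146·I_D² − 4.04·I_D + 15.9 = 0, with roots I_D = 4.74 or 23 mA.
The root I_D = 23 mA gives V_GS = -6.15 V ≤ V_t, so take I_D = 4.74 mA.
Then V_GS = 6.28 V and V_DS = V_DD − I_D(R_D+R_S) = 19 − 4.74×2.48 = 7.25 V.
Saturation requires V_DS ≥ V_GS − V_t = 3.88 V; 7.25 ≥ 3.88 ✓.

I_D ≈ 4.7 mA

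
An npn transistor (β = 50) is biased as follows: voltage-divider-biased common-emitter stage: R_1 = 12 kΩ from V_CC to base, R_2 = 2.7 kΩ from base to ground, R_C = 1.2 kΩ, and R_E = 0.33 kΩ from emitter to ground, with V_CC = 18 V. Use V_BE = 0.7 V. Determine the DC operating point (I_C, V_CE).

Thevenize the base divider: V_Th = V_CC·R_2/(R_1+R_2) = 18×2.7/14.7 = 3.31 V, R_Th = R_1‖R_2 = 2.2 kΩ.
Base-emitter loop: V_Th = I_B·R_Th + V_BE + (β+1)I_B·R_E, so I_B = (3.31 − 0.7) / (2.2 + 51×0.33) = 0.137 mA.
I_C = β·I_B = 50×0.137 = 6.85 mA, and I_E = (β+1)I_B = 6.98 mA.
V_CE = V_CC − I_C·R_C − I_E·R_E = 18 − 6.85×1.2 − 6.98×0.33 = 7.48 V.
V_CE = 7.48 V > 0.2 V confirms active-region operation.

I_C ≈ 6.8 mA, V_CE ≈ 7.5 V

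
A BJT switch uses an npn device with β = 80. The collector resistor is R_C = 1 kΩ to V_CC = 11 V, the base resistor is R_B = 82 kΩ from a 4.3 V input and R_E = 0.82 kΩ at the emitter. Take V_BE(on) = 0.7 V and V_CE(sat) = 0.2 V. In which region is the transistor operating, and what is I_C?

Assume active. Base-emitter loop: I_B = (V_BB − V_BE)/(R_B + (β+1)R_E) = (4.3 − 0.7)/(82 + 81×0.82) = 0.0243 mA.
I_C = β·I_B = 80×0.0243 = 1.94 mA.
V_CE = V_CC − I_C·R_C − I_E·R_E = 11 − 1.94×1 − 1.96×0.82 = 7.45 V > V_CE(sat), so the active-region assumption holds.

active; I_C ≈ 1.9 mA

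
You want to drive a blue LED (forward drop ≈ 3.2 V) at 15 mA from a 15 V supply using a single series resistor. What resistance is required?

The resistor drops V_S − V_D = 15 − 3.2 = 11.8 V at 15 mA.
R = 11.8 V / 15 mA = 0.787 kΩ.

R ≈ 0.79 kΩ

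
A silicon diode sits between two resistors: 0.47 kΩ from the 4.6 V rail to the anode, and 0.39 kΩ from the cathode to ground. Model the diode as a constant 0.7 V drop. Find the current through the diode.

I ≈ 4.5 mA

The two resistors are in series with the diode, so KVL gives 4.6 = I·0.47 + 0.7 + I·0.39.
I = (4.6 − 0.7) / (0.47 + 0.39) kΩ = 3.9 / 0.86 = 4.53 mA.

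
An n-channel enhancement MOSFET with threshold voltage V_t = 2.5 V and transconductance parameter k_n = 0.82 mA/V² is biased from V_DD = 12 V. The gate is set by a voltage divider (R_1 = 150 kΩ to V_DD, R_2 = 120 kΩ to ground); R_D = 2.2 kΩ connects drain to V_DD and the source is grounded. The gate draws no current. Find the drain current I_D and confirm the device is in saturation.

I_D ≈ 3.3 mA

V_G = V_DD·R_2/(R_1+R_2) = 12×120/270 = 5.33 V. With the source grounded, V_GS = V_G = 5.33 V.
Assume saturation: I_D = (k_n/2)(V_GS − V_t)² = (0.82/2)×(5.33 − 2.5)² = 0.41×2.83² = 3.29 mA.
V_DS = V_DD − I_D·R_D = 12 − 3.29×2.2 = 4.76 V.
Saturation requires V_DS ≥ V_GS − V_t = 2.83 V; 4.76 ≥ 2.83 ✓.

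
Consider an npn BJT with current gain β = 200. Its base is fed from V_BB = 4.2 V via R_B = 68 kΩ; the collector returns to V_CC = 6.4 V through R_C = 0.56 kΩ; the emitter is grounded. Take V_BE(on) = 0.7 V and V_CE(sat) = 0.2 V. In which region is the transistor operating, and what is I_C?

Assume active. Base-emitter loop: I_B = (V_BB − V_BE)/R_B = (4.2 − 0.7)/68 = 0.0515 mA.
I_C = β·I_B = 200×0.0515 = 10.3 mA.
V_CE = V_CC − I_C·R_C = 6.4 − 10.3×0.56 = 0.635 V > V_CE(sat), so the active-region assumption holds.

active; I_C ≈ 10 mA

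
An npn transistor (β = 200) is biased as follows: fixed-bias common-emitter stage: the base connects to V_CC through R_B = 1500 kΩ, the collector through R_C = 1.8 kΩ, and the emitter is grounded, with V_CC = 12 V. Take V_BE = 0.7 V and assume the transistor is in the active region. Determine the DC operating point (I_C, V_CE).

I_C ≈ 1.5 mA, V_CE ≈ 9.3 V

Base loop: V_CC = I_B·R_B + V_BE, so I_B = (12 − 0.7)/1500 kΩ = 0.00753 mA.
In the active region I_C = β·I_B = 200 × 0.00753 = 1.51 mA.
Collector loop: V_CE = V_CC − I_C·R_C = 12 − 1.51×1.8 = 9.29 V.
Since V_CE = 9.29 V > V_CE(sat) ≈ 0.2 V, the transistor is in the active region as assumed.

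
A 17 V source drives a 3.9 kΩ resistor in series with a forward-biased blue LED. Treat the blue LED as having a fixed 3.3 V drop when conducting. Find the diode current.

KVL around the loop: 17 = V_D + I·R = 3.3 + I × 3.9 kΩ.
So I = (17 − 3.3) / 3.9 kΩ = 13.7 / 3.9 = 3.51 mA.

I ≈ 3.5 mA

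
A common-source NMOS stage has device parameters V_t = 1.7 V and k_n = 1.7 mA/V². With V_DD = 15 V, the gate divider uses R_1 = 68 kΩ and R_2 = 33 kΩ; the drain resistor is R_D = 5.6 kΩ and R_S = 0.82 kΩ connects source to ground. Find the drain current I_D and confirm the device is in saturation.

V_G = V_DD·R_2/(R_1+R_2) = 15×33/101 = 4.9 V.
Assume saturation: I_D = (k_n/2)(V_GS − V_t)² with V_GS = V_G − I_D·R_S = 4.9 − 0.82·I_D.
Substituting gives 0.572·I_D² − 5.46·I_D + 8.71 = 0, with roots I_D = 2.02 or 7.53 mA.
The root I_D = 7.53 mA gives V_GS = -1.28 V ≤ V_t, so take I_D = 2.02 mA.
Then V_GS = 3.24 V and V_DS = V_DD − I_D(R_D+R_S) = 15 − 2.02×6.42 = 2.02 V.
Saturation requires V_DS ≥ V_GS − V_t = 1.54 V; 2.02 ≥ 1.54 ✓.

I_D ≈ 2 mA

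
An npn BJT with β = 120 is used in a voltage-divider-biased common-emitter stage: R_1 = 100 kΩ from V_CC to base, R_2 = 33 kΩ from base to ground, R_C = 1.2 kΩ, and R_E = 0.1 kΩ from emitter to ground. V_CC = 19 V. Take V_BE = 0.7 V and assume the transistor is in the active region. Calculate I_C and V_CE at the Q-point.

Thevenize the base divider: V_Th = V_CC·R_2/(R_1+R_2) = 19×33/133 = 4.71 V, R_Th = R_1‖R_2 = 24.8 kΩ.
Base-emitter loop: V_Th = I_B·R_Th + V_BE + (β+1)I_B·R_E, so I_B = (4.71 − 0.7) / (24.8 + 121×0.1) = 0.109 mA.
I_C = β·I_B = 120×0.109 = 13.1 mA, and I_E = (β+1)I_B = 13.2 mA.
V_CE = V_CC − I_C·R_C − I_E·R_E = 19 − 13.1×1.2 − 13.2×0.1 = 2.02 V.
V_CE = 2.02 V > 0.2 V confirms active-region operation.

I_C ≈ 13 mA, V_CE ≈ 2 V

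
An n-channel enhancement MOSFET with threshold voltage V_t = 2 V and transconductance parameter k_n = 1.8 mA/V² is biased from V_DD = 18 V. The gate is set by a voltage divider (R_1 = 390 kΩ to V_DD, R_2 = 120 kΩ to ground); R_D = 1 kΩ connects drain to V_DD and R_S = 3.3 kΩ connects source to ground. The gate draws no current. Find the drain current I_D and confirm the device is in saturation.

I_D ≈ 0.46 mA

V_G = V_DD·R_2/(R_1+R_2) = 18×120/510 = 4.24 V.
Assume saturation: I_D = (k_n/2)(V_GS − V_t)² with V_GS = V_G − I_D·R_S = 4.24 − 3.3·I_D.
Substituting gives 9.8·I_D² − 14.3·I_D + 4.5 = 0, with roots I_D = 0.461 or 0.996 mA.
The root I_D = 0.996 mA gives V_GS = 0.948 V ≤ V_t, so take I_D = 0.461 mA.
Then V_GS = 2.72 V and V_DS = V_DD − I_D(R_D+R_S) = 18 − 0.461×4.3 = 16 V.
Saturation requires V_DS ≥ V_GS − V_t = 0.715 V; 16 ≥ 0.715 ✓.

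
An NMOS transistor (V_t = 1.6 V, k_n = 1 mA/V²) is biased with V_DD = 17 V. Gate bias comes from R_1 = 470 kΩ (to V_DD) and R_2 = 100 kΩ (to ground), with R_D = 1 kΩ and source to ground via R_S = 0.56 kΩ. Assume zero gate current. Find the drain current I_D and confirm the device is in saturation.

V_G = V_DD·R_2/(R_1+R_2) = 17×100/570 = 2.98 V.
Assume saturation: I_D = (k_n/2)(V_GS − V_t)² with V_GS = V_G − I_D·R_S = 2.98 − 0.56·I_D.
Substituting gives 0.157·I_D² − 1.77·I_D + 0.956 = 0, with roots I_D = 0.567 or 10.7 mA.
The root I_D = 10.7 mA gives V_GS = -3.04 V ≤ V_t, so take I_D = 0.567 mA.
Then V_GS = 2.66 V and V_DS = V_DD − I_D(R_D+R_S) = 17 − 0.567×1.56 = 16.1 V.
Saturation requires V_DS ≥ V_GS − V_t = 1.06 V; 16.1 ≥ 1.06 ✓.

I_D ≈ 0.57 mA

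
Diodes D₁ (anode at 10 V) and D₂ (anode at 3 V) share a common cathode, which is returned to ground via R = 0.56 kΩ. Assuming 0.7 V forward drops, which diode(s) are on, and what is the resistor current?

Assume both conduct. Then node N would need to be at both 10−0.7 = 9.3 V and 3−0.7 = 2.3 V, which is impossible.
Assume only D₁ conducts: V_N = 10 − 0.7 = 9.3 V, so I_R = 9.3/0.56 = 16.6 mA.
Check D₂: its anode-to-cathode voltage is 3 − 9.3 = -6.3 V < 0.7 V, so it is off. The assumption is consistent.

Only D₁ conducts; I_R ≈ 17 mA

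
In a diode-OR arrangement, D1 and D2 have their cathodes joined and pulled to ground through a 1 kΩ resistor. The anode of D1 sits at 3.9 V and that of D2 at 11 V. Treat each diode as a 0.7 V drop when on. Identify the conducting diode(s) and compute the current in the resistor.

Assume both conduct. Then node N would need to be at both 3.9−0.7 = 3.2 V and 11−0.7 = 10.3 V, which is impossible.
Assume only D2 conducts: V_N = 11 − 0.7 = 10.3 V, so I_R = 10.3/1 = 10.3 mA.
Check D1: its anode-to-cathode voltage is 3.9 − 10.3 = -6.4 V < 0.7 V, so it is off. The assumption is consistent.

Only D2 conducts; I_R ≈ 10 mA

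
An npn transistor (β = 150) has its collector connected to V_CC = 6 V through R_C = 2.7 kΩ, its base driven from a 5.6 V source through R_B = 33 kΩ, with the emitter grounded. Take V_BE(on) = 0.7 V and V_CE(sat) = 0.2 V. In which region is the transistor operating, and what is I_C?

Assume active: I_B = (5.6 − 0.7)/33 = 0.148 mA, giving I_C = β·I_B = 22.3 mA.
But then V_CE = 6 − 22.3×2.7 = -54.1 V < V_CE(sat) = 0.2 V — impossible in the active region.
So the transistor is saturated. With V_CE = 0.2 V, I_C = (V_CC − 0.2)/R_C = 5.8/2.7 = 2.15 mA.
Check: β·I_B = 22.3 mA > I_C = 2.15 mA, confirming saturation.

saturation; I_C ≈ 2.1 mA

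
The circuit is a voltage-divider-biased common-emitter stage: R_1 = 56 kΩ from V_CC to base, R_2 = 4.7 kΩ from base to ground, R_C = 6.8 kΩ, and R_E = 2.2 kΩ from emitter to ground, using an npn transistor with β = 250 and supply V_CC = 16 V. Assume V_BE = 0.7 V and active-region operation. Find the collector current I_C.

Thevenize the base divider: V_Th = V_CC·R_2/(R_1+R_2) = 16×4.7/60.7 = 1.24 V, R_Th = R_1‖R_2 = 4.34 kΩ.
Base-emitter loop: V_Th = I_B·R_Th + V_BE + (β+1)I_B·R_E, so I_B = (1.24 − 0.7) / (4.34 + 251×2.2) = 0.000968 mA.
I_C = β·I_B = 250×0.000968 = 0.242 mA, and I_E = (β+1)I_B = 0.243 mA.
V_CE = V_CC − I_C·R_C − I_E·R_E = 16 − 0.242×6.8 − 0.243×2.2 = 13.8 V.
V_CE = 13.8 V > 0.2 V confirms active-region operation.

I_C ≈ 0.24 mA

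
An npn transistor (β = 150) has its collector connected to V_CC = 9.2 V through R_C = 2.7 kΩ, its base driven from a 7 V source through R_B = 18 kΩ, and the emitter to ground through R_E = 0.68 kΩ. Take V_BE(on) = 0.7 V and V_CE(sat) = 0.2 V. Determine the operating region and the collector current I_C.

Assume active: I_B = (7 − 0.7)/(18 + 151×0.68) = 0.0522 mA, I_C = β·I_B = 7.83 mA.
Then V_CE = 9.2 − 7.83×2.7 − 7.88×0.68 = -17.3 V < 0.2 V — the active assumption fails.
Re-solve with V_CE = 0.2 V. KCL at the emitter: V_E/R_E = (V_BB−0.7−V_E)/R_B + (V_CC−0.2−V_E)/R_C, giving V_E = 1.94 V.
I_C = (V_CC − 0.2 − V_E)/R_C = (9 − 1.94)/2.7 = 2.61 mA.
Check: I_B = (6.3 − 1.94)/18 = 0.242 mA, and β·I_B = 36.3 mA > I_C, confirming saturation.

saturation; I_C ≈ 2.6 mA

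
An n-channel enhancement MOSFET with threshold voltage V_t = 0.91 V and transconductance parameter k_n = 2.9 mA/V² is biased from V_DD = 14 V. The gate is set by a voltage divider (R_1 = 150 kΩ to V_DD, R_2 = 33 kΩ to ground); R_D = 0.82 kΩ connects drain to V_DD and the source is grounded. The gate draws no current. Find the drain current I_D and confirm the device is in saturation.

I_D ≈ 3.8 mA

V_G = V_DD·R_2/(R_1+R_2) = 14×33/183 = 2.52 V. With the source grounded, V_GS = V_G = 2.52 V.
Assume saturation: I_D = (k_n/2)(V_GS − V_t)² = (2.9/2)×(2.52 − 0.91)² = 1.45×1.61² = 3.78 mA.
V_DS = V_DD − I_D·R_D = 14 − 3.78×0.82 = 10.9 V.
Saturation requires V_DS ≥ V_GS − V_t = 1.61 V; 10.9 ≥ 1.61 ✓.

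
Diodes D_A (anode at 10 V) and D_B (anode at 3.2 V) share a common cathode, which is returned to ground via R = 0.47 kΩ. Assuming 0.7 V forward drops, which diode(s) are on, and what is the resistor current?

Assume both conduct. Then node N would need to be at both 10−0.7 = 9.3 V and 3.2−0.7 = 2.5 V, which is impossible.
Assume only D_A conducts: V_N = 10 − 0.7 = 9.3 V, so I_R = 9.3/0.47 = 19.8 mA.
Check D_B: its anode-to-cathode voltage is 3.2 − 9.3 = -6.1 V < 0.7 V, so it is off. The assumption is consistent.

Only D_A conducts; I_R ≈ 20 mA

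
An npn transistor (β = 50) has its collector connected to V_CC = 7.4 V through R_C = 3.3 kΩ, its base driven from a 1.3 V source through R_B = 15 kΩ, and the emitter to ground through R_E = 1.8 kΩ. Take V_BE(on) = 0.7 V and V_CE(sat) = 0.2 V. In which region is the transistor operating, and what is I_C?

active; I_C ≈ 0.28 mA

Assume active. Base-emitter loop: I_B = (V_BB − V_BE)/(R_B + (β+1)R_E) = (1.3 − 0.7)/(15 + 51×1.8) = 0.00562 mA.
I_C = β·I_B = 50×0.00562 = 0.281 mA.
V_CE = V_CC − I_C·R_C − I_E·R_E = 7.4 − 0.281×3.3 − 0.287×1.8 = 5.96 V > V_CE(sat), so the active-region assumption holds.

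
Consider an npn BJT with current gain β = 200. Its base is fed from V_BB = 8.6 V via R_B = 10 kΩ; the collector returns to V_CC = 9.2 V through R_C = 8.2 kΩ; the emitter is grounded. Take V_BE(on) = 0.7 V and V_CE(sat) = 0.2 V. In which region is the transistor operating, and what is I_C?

saturation; I_C ≈ 1.1 mA

Assume active: I_B = (8.6 − 0.7)/10 = 0.79 mA, giving I_C = β·I_B = 158 mA.
But then V_CE = 9.2 − 158×8.2 = -1290 V < V_CE(sat) = 0.2 V — impossible in the active region.
So the transistor is saturated. With V_CE = 0.2 V, I_C = (V_CC − 0.2)/R_C = 9/8.2 = 1.1 mA.
Check: β·I_B = 158 mA > I_C = 1.1 mA, confirming saturation.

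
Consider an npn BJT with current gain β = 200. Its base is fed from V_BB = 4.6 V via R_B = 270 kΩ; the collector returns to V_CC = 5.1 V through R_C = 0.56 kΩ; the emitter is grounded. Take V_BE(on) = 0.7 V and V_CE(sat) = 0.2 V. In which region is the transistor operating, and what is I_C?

Assume active. Base-emitter loop: I_B = (V_BB − V_BE)/R_B = (4.6 − 0.7)/270 = 0.0144 mA.
I_C = β·I_B = 200×0.0144 = 2.89 mA.
V_CE = V_CC − I_C·R_C = 5.1 − 2.89×0.56 = 3.48 V > V_CE(sat), so the active-region assumption holds.

active; I_C ≈ 2.9 mA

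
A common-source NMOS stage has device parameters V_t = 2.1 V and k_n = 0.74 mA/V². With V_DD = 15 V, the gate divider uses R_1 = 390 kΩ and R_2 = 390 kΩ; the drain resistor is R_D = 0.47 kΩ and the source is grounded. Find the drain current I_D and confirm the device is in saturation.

V_G = V_DD·R_2/(R_1+R_2) = 15×390/780 = 7.5 V. With the source grounded, V_GS = V_G = 7.5 V.
Assume saturation: I_D = (k_n/2)(V_GS − V_t)² = (0.74/2)×(7.5 − 2.1)² = 0.37×5.4² = 10.8 mA.
V_DS = V_DD − I_D·R_D = 15 − 10.8×0.47 = 9.93 V.
Saturation requires V_DS ≥ V_GS − V_t = 5.4 V; 9.93 ≥ 5.4 ✓.

I_D ≈ 11 mA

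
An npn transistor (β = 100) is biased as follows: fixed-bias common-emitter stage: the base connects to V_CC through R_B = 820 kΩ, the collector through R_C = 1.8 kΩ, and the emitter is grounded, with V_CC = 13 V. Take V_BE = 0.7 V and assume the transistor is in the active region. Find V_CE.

Base loop: V_CC = I_B·R_B + V_BE, so I_B = (13 − 0.7)/820 kΩ = 0.015 mA.
In the active region I_C = β·I_B = 100 × 0.015 = 1.5 mA.
Collector loop: V_CE = V_CC − I_C·R_C = 13 − 1.5×1.8 = 10.3 V.
Since V_CE = 10.3 V > V_CE(sat) ≈ 0.2 V, the transistor is in the active region as assumed.

V_CE ≈ 10 V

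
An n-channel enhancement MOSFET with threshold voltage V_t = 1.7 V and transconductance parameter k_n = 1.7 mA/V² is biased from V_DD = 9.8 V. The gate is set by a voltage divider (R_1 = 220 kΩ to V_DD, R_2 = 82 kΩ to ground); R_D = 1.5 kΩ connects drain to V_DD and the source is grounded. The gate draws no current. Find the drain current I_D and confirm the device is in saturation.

V_G = V_DD·R_2/(R_1+R_2) = 9.8×82/302 = 2.66 V. With the source grounded, V_GS = V_G = 2.66 V.
Assume saturation: I_D = (k_n/2)(V_GS − V_t)² = (1.7/2)×(2.66 − 1.7)² = 0.85×0.961² = 0.785 mA.
V_DS = V_DD − I_D·R_D = 9.8 − 0.785×1.5 = 8.62 V.
Saturation requires V_DS ≥ V_GS − V_t = 0.961 V; 8.62 ≥ 0.961 ✓.

I_D ≈ 0.78 mA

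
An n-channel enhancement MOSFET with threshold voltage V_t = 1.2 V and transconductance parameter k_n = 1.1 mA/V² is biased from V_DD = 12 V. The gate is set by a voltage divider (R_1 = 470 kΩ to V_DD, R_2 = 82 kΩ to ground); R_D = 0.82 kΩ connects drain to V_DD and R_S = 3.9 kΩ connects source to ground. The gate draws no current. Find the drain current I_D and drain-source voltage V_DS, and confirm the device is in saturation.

I_D ≈ 0.063 mA, V_DS ≈ 12 V

V_G = V_DD·R_2/(R_1+R_2) = 12×82/552 = 1.78 V.
Assume saturation: I_D = (k_n/2)(V_GS − V_t)² with V_GS = V_G − I_D·R_S = 1.78 − 3.9·I_D.
Substituting gives 8.37·I_D² − 3.5·I_D + 0.187 = 0, with roots I_D = 0.0628 or 0.356 mA.
The root I_D = 0.356 mA gives V_GS = 0.396 V ≤ V_t, so take I_D = 0.0628 mA.
Then V_GS = 1.54 V and V_DS = V_DD − I_D(R_D+R_S) = 12 − 0.0628×4.72 = 11.7 V.
Saturation requires V_DS ≥ V_GS − V_t = 0.338 V; 11.7 ≥ 0.338 ✓.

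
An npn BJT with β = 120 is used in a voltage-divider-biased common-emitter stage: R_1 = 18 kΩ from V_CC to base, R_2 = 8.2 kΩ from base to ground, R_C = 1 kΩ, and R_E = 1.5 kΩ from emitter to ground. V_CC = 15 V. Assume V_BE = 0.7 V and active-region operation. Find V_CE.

V_CE ≈ 8.6 V

Thevenize the base divider: V_Th = V_CC·R_2/(R_1+R_2) = 15×8.2/26.2 = 4.69 V, R_Th = R_1‖R_2 = 5.63 kΩ.
Base-emitter loop: V_Th = I_B·R_Th + V_BE + (β+1)I_B·R_E, so I_B = (4.69 − 0.7) / (5.63 + 121×1.5) = 0.0213 mA.
I_C = β·I_B = 120×0.0213 = 2.56 mA, and I_E = (β+1)I_B = 2.58 mA.
V_CE = V_CC − I_C·R_C − I_E·R_E = 15 − 2.56×1 − 2.58×1.5 = 8.56 V.
V_CE = 8.56 V > 0.2 V confirms active-region operation.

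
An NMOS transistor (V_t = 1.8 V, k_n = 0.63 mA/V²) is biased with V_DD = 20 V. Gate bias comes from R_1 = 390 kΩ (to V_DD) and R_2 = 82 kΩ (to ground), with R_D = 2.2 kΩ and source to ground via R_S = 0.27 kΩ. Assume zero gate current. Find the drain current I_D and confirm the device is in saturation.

I_D ≈ 0.7 mA

V_G = V_DD·R_2/(R_1+R_2) = 20×82/472 = 3.47 V.
Assume saturation: I_D = (k_n/2)(V_GS − V_t)² with V_GS = V_G − I_D·R_S = 3.47 − 0.27·I_D.
Substituting gives 0.023·I_D² − 1.28·I_D + 0.883 = 0, with roots I_D = 0.696 or 55.3 mA.
The root I_D = 55.3 mA gives V_GS = -11.4 V ≤ V_t, so take I_D = 0.696 mA.
Then V_GS = 3.29 V and V_DS = V_DD − I_D(R_D+R_S) = 20 − 0.696×2.47 = 18.3 V.
Saturation requires V_DS ≥ V_GS − V_t = 1.49 V; 18.3 ≥ 1.49 ✓.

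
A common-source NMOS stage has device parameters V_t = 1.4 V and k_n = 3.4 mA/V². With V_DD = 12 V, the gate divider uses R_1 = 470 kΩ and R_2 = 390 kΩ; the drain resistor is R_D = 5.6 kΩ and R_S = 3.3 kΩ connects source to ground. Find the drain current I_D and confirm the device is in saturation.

V_G = V_DD·R_2/(R_1+R_2) = 12×390/860 = 5.44 V.
Assume saturation: I_D = (k_n/2)(V_GS − V_t)² with V_GS = V_G − I_D·R_S = 5.44 − 3.3·I_D.
Substituting gives 18.5·I_D² − 46.3·I_D + 27.8 = 0, with roots I_D = 0.993 or 1.51 mA.
The root I_D = 1.51 mA gives V_GS = 0.457 V ≤ V_t, so take I_D = 0.993 mA.
Then V_GS = 2.16 V and V_DS = V_DD − I_D(R_D+R_S) = 12 − 0.993×8.9 = 3.16 V.
Saturation requires V_DS ≥ V_GS − V_t = 0.764 V; 3.16 ≥ 0.764 ✓.

I_D ≈ 0.99 mA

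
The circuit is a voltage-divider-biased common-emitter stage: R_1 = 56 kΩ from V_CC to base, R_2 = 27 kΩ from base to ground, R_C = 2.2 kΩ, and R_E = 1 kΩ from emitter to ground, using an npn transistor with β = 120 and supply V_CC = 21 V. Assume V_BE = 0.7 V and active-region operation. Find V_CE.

V_CE ≈ 4 V

Thevenize the base divider: V_Th = V_CC·R_2/(R_1+R_2) = 21×27/83 = 6.83 V, R_Th = R_1‖R_2 = 18.2 kΩ.
Base-emitter loop: V_Th = I_B·R_Th + V_BE + (β+1)I_B·R_E, so I_B = (6.83 − 0.7) / (18.2 + 121×1) = 0.044 mA.
I_C = β·I_B = 120×0.044 = 5.28 mA, and I_E = (β+1)I_B = 5.33 mA.
V_CE = V_CC − I_C·R_C − I_E·R_E = 21 − 5.28×2.2 − 5.33×1 = 4.04 V.
V_CE = 4.04 V > 0.2 V confirms active-region operation.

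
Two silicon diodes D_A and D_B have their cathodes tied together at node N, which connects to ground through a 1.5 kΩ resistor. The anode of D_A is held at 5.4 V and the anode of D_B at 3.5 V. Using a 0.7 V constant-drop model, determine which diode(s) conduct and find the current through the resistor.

Only D_A conducts; I_R ≈ 3.1 mA

Assume both conduct. Then node N would need to be at both 5.4−0.7 = 4.7 V and 3.5−0.7 = 2.8 V, which is impossible.
Assume only D_A conducts: V_N = 5.4 − 0.7 = 4.7 V, so I_R = 4.7/1.5 = 3.13 mA.
Check D_B: its anode-to-cathode voltage is 3.5 − 4.7 = -1.2 V < 0.7 V, so it is off. The assumption is consistent.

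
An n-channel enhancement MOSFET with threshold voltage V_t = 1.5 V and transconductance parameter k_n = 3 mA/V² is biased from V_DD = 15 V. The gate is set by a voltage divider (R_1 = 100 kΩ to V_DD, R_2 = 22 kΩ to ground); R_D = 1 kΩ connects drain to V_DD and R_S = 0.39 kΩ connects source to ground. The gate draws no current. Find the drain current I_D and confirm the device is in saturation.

I_D ≈ 1 mA

V_G = V_DD·R_2/(R_1+R_2) = 15×22/122 = 2.7 V.
Assume saturation: I_D = (k_n/2)(V_GS − V_t)² with V_GS = V_G − I_D·R_S = 2.7 − 0.39·I_D.
Substituting gives 0.228·I_D² − 2.41·I_D + 2.18 = 0, with roots I_D = 0.998 or 9.56 mA.
The root I_D = 9.56 mA gives V_GS = -1.03 V ≤ V_t, so take I_D = 0.998 mA.
Then V_GS = 2.32 V and V_DS = V_DD − I_D(R_D+R_S) = 15 − 0.998×1.39 = 13.6 V.
Saturation requires V_DS ≥ V_GS − V_t = 0.816 V; 13.6 ≥ 0.816 ✓.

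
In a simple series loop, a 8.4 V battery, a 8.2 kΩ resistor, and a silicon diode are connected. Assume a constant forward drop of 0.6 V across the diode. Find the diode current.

KVL around the loop: 8.4 = V_D + I·R = 0.6 + I × 8.2 kΩ.
So I = (8.4 − 0.6) / 8.2 kΩ = 7.8 / 8.2 = 0.951 mA.

I ≈ 0.95 mA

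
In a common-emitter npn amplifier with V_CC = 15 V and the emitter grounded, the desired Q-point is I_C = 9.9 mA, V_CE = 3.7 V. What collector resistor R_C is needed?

R_C ≈ 1.1 kΩ

Collector loop: V_CC = I_C·R_C + V_CE.
R_C = (V_CC − V_CE)/I_C = (15 − 3.7)/9.9 = 1.14 kΩ.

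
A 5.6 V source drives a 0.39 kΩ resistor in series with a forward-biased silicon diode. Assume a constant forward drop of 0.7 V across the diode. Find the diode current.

I ≈ 13 mA

KVL around the loop: 5.6 = V_D + I·R = 0.7 + I × 0.39 kΩ.
So I = (5.6 − 0.7) / 0.39 kΩ = 4.9 / 0.39 = 12.6 mA.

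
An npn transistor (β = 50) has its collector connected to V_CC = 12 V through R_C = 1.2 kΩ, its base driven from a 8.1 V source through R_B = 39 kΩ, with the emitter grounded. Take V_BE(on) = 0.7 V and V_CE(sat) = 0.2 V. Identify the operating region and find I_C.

Assume active. Base-emitter loop: I_B = (V_BB − V_BE)/R_B = (8.1 − 0.7)/39 = 0.19 mA.
I_C = β·I_B = 50×0.19 = 9.49 mA.
V_CE = V_CC − I_C·R_C = 12 − 9.49×1.2 = 0.615 V > V_CE(sat), so the active-region assumption holds.

active; I_C ≈ 9.5 mA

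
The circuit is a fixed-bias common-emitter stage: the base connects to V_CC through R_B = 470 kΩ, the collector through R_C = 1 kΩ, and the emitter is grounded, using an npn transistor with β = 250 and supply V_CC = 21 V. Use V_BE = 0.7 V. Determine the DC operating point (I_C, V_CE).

I_C ≈ 11 mA, V_CE ≈ 10 V

Base loop: V_CC = I_B·R_B + V_BE, so I_B = (21 − 0.7)/470 kΩ = 0.0432 mA.
In the active region I_C = β·I_B = 250 × 0.0432 = 10.8 mA.
Collector loop: V_CE = V_CC − I_C·R_C = 21 − 10.8×1 = 10.2 V.
Since V_CE = 10.2 V > V_CE(sat) ≈ 0.2 V, the transistor is in the active region as assumed.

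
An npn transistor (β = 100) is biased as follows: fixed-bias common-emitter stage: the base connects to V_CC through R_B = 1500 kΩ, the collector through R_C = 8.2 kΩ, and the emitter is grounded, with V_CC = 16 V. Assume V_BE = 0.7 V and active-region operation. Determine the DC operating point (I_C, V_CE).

I_C ≈ 1 mA, V_CE ≈ 7.6 V

Base loop: V_CC = I_B·R_B + V_BE, so I_B = (16 − 0.7)/1500 kΩ = 0.0102 mA.
In the active region I_C = β·I_B = 100 × 0.0102 = 1.02 mA.
Collector loop: V_CE = V_CC − I_C·R_C = 16 − 1.02×8.2 = 7.64 V.
Since V_CE = 7.64 V > V_CE(sat) ≈ 0.2 V, the transistor is in the active region as assumed.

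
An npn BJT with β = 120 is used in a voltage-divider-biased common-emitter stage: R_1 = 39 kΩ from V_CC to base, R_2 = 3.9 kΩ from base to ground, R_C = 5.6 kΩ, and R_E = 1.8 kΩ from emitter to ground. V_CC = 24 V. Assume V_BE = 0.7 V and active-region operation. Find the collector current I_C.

Thevenize the base divider: V_Th = V_CC·R_2/(R_1+R_2) = 24×3.9/42.9 = 2.18 V, R_Th = R_1‖R_2 = 3.55 kΩ.
Base-emitter loop: V_Th = I_B·R_Th + V_BE + (β+1)I_B·R_E, so I_B = (2.18 − 0.7) / (3.55 + 121×1.8) = 0.00669 mA.
I_C = β·I_B = 120×0.00669 = 0.803 mA, and I_E = (β+1)I_B = 0.81 mA.
V_CE = V_CC − I_C·R_C − I_E·R_E = 24 − 0.803×5.6 − 0.81×1.8 = 18 V.
V_CE = 18 V > 0.2 V confirms active-region operation.

I_C ≈ 0.8 mA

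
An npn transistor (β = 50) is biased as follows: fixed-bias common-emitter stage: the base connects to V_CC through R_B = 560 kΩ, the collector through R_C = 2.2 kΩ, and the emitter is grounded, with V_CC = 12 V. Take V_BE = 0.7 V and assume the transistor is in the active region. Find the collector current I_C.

Base loop: V_CC = I_B·R_B + V_BE, so I_B = (12 − 0.7)/560 kΩ = 0.0202 mA.
In the active region I_C = β·I_B = 50 × 0.0202 = 1.01 mA.
Collector loop: V_CE = V_CC − I_C·R_C = 12 − 1.01×2.2 = 9.78 V.
Since V_CE = 9.78 V > V_CE(sat) ≈ 0.2 V, the transistor is in the active region as assumed.

I_C ≈ 1 mA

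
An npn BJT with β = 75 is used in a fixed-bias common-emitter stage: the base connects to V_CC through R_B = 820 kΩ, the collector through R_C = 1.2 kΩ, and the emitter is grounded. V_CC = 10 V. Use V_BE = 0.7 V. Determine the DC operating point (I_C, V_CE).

I_C ≈ 0.85 mA, V_CE ≈ 9 V

Base loop: V_CC = I_B·R_B + V_BE, so I_B = (10 − 0.7)/820 kΩ = 0.0113 mA.
In the active region I_C = β·I_B = 75 × 0.0113 = 0.851 mA.
Collector loop: V_CE = V_CC − I_C·R_C = 10 − 0.851×1.2 = 8.98 V.
Since V_CE = 8.98 V > V_CE(sat) ≈ 0.2 V, the transistor is in the active region as assumed.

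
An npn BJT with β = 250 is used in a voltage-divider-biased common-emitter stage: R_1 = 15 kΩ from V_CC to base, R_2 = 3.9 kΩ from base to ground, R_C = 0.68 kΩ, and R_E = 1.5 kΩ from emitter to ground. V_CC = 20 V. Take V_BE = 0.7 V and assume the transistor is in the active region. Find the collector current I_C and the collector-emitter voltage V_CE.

Thevenize the base divider: V_Th = V_CC·R_2/(R_1+R_2) = 20×3.9/18.9 = 4.13 V, R_Th = R_1‖R_2 = 3.1 kΩ.
Base-emitter loop: V_Th = I_B·R_Th + V_BE + (β+1)I_B·R_E, so I_B = (4.13 − 0.7) / (3.1 + 251×1.5) = 0.00903 mA.
I_C = β·I_B = 250×0.00903 = 2.26 mA, and I_E = (β+1)I_B = 2.27 mA.
V_CE = V_CC − I_C·R_C − I_E·R_E = 20 − 2.26×0.68 − 2.27×1.5 = 15.1 V.
V_CE = 15.1 V > 0.2 V confirms active-region operation.

I_C ≈ 2.3 mA, V_CE ≈ 15 V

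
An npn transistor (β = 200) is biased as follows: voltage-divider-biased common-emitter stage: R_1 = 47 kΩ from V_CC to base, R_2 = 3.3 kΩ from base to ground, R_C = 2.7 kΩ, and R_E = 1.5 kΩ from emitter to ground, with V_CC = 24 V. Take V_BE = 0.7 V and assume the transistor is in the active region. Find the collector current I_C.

Thevenize the base divider: V_Th = V_CC·R_2/(R_1+R_2) = 24×3.3/50.3 = 1.57 V, R_Th = R_1‖R_2 = 3.08 kΩ.
Base-emitter loop: V_Th = I_B·R_Th + V_BE + (β+1)I_B·R_E, so I_B = (1.57 − 0.7) / (3.08 + 201×1.5) = 0.00287 mA.
I_C = β·I_B = 200×0.00287 = 0.574 mA, and I_E = (β+1)I_B = 0.577 mA.
V_CE = V_CC − I_C·R_C − I_E·R_E = 24 − 0.574×2.7 − 0.577×1.5 = 21.6 V.
V_CE = 21.6 V > 0.2 V confirms active-region operation.

I_C ≈ 0.57 mA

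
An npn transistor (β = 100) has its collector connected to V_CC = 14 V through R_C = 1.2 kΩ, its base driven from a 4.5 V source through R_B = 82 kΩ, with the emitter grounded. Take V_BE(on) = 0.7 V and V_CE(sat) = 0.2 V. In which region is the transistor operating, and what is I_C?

active; I_C ≈ 4.6 mA

Assume active. Base-emitter loop: I_B = (V_BB − V_BE)/R_B = (4.5 − 0.7)/82 = 0.0463 mA.
I_C = β·I_B = 100×0.0463 = 4.63 mA.
V_CE = V_CC − I_C·R_C = 14 − 4.63×1.2 = 8.44 V > V_CE(sat), so the active-region assumption holds.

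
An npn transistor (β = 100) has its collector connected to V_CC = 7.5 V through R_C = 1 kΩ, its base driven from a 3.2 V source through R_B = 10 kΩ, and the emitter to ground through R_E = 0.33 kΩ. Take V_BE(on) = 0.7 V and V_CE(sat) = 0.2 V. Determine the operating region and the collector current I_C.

saturation; I_C ≈ 5.5 mA

Assume active: I_B = (3.2 − 0.7)/(10 + 101×0.33) = 0.0577 mA, I_C = β·I_B = 5.77 mA.
Then V_CE = 7.5 − 5.77×1 − 5.83×0.33 = -0.193 V < 0.2 V — the active assumption fails.
Re-solve with V_CE = 0.2 V. KCL at the emitter: V_E/R_E = (V_BB−0.7−V_E)/R_B + (V_CC−0.2−V_E)/R_C, giving V_E = 1.83 V.
I_C = (V_CC − 0.2 − V_E)/R_C = (7.3 − 1.83)/1 = 5.47 mA.
Check: I_B = (2.5 − 1.83)/10 = 0.0672 mA, and β·I_B = 6.72 mA > I_C, confirming saturation.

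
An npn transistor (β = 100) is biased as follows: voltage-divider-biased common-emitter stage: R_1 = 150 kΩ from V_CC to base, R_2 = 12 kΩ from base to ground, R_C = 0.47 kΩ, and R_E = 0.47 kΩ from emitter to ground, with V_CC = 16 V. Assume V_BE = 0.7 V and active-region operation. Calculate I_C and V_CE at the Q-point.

I_C ≈ 0.83 mA, V_CE ≈ 15 V

Thevenize the base divider: V_Th = V_CC·R_2/(R_1+R_2) = 16×12/162 = 1.19 V, R_Th = R_1‖R_2 = 11.1 kΩ.
Base-emitter loop: V_Th = I_B·R_Th + V_BE + (β+1)I_B·R_E, so I_B = (1.19 − 0.7) / (11.1 + 101×0.47) = 0.00828 mA.
I_C = β·I_B = 100×0.00828 = 0.828 mA, and I_E = (β+1)I_B = 0.837 mA.
V_CE = V_CC − I_C·R_C − I_E·R_E = 16 − 0.828×0.47 − 0.837×0.47 = 15.2 V.
V_CE = 15.2 V > 0.2 V confirms active-region operation.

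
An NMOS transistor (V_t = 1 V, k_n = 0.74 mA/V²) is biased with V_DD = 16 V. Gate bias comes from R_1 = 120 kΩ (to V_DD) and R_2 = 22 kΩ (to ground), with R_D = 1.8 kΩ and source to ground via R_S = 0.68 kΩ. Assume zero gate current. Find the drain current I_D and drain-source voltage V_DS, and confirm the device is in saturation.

I_D ≈ 0.49 mA, V_DS ≈ 15 V

V_G = V_DD·R_2/(R_1+R_2) = 16×22/142 = 2.48 V.
Assume saturation: I_D = (k_n/2)(V_GS − V_t)² with V_GS = V_G − I_D·R_S = 2.48 − 0.68·I_D.
Substituting gives 0.171·I_D² − 1.74·I_D + 0.809 = 0, with roots I_D = 0.487 or 9.71 mA.
The root I_D = 9.71 mA gives V_GS = -4.12 V ≤ V_t, so take I_D = 0.487 mA.
Then V_GS = 2.15 V and V_DS = V_DD − I_D(R_D+R_S) = 16 − 0.487×2.48 = 14.8 V.
Saturation requires V_DS ≥ V_GS − V_t = 1.15 V; 14.8 ≥ 1.15 ✓.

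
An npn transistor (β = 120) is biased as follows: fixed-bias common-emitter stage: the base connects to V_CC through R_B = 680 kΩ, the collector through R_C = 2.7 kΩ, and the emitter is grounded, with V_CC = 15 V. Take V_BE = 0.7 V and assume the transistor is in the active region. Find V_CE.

V_CE ≈ 8.2 V

Base loop: V_CC = I_B·R_B + V_BE, so I_B = (15 − 0.7)/680 kΩ = 0.021 mA.
In the active region I_C = β·I_B = 120 × 0.021 = 2.52 mA.
Collector loop: V_CE = V_CC − I_C·R_C = 15 − 2.52×2.7 = 8.19 V.
Since V_CE = 8.19 V > V_CE(sat) ≈ 0.2 V, the transistor is in the active region as assumed.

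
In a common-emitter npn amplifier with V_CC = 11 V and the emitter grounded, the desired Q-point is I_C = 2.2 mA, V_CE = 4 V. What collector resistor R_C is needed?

R_C ≈ 3.2 kΩ

Collector loop: V_CC = I_C·R_C + V_CE.
R_C = (V_CC − V_CE)/I_C = (11 − 4)/2.2 = 3.18 kΩ.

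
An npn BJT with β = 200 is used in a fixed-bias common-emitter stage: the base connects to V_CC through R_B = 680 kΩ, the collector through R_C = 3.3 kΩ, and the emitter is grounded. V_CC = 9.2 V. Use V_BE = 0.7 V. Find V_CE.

V_CE ≈ 0.95 V

Base loop: V_CC = I_B·R_B + V_BE, so I_B = (9.2 − 0.7)/680 kΩ = 0.0125 mA.
In the active region I_C = β·I_B = 200 × 0.0125 = 2.5 mA.
Collector loop: V_CE = V_CC − I_C·R_C = 9.2 − 2.5×3.3 = 0.95 V.
Since V_CE = 0.95 V > V_CE(sat) ≈ 0.2 V, the transistor is in the active region as assumed.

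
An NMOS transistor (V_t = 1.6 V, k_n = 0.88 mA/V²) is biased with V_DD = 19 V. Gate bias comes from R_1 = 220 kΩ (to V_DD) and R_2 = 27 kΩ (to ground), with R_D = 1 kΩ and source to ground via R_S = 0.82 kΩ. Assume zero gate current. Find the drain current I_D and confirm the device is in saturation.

V_G = V_DD·R_2/(R_1+R_2) = 19×27/247 = 2.08 V.
Assume saturation: I_D = (k_n/2)(V_GS − V_t)² with V_GS = V_G − I_D·R_S = 2.08 − 0.82·I_D.
Substituting gives 0.296·I_D² − 1.34·I_D + 0.1 = 0, with roots I_D = 0.0757 or 4.47 mA.
The root I_D = 4.47 mA gives V_GS = -1.59 V ≤ V_t, so take I_D = 0.0757 mA.
Then V_GS = 2.01 V and V_DS = V_DD − I_D(R_D+R_S) = 19 − 0.0757×1.82 = 18.9 V.
Saturation requires V_DS ≥ V_GS − V_t = 0.415 V; 18.9 ≥ 0.415 ✓.

I_D ≈ 0.076 mA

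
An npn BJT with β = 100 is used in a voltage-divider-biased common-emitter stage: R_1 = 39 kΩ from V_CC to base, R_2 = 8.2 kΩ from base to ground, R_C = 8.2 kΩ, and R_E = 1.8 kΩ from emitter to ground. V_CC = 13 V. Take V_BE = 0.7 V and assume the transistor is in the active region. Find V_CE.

V_CE ≈ 4.7 V

Thevenize the base divider: V_Th = V_CC·R_2/(R_1+R_2) = 13×8.2/47.2 = 2.26 V, R_Th = R_1‖R_2 = 6.78 kΩ.
Base-emitter loop: V_Th = I_B·R_Th + V_BE + (β+1)I_B·R_E, so I_B = (2.26 − 0.7) / (6.78 + 101×1.8) = 0.00826 mA.
I_C = β·I_B = 100×0.00826 = 0.826 mA, and I_E = (β+1)I_B = 0.835 mA.
V_CE = V_CC − I_C·R_C − I_E·R_E = 13 − 0.826×8.2 − 0.835×1.8 = 4.72 V.
V_CE = 4.72 V > 0.2 V confirms active-region operation.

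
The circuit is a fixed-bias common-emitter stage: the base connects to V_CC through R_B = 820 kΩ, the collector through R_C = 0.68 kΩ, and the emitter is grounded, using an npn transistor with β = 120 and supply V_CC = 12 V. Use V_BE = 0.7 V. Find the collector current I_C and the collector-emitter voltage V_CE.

I_C ≈ 1.7 mA, V_CE ≈ 11 V

Base loop: V_CC = I_B·R_B + V_BE, so I_B = (12 − 0.7)/820 kΩ = 0.0138 mA.
In the active region I_C = β·I_B = 120 × 0.0138 = 1.65 mA.
Collector loop: V_CE = V_CC − I_C·R_C = 12 − 1.65×0.68 = 10.9 V.
Since V_CE = 10.9 V > V_CE(sat) ≈ 0.2 V, the transistor is in the active region as assumed.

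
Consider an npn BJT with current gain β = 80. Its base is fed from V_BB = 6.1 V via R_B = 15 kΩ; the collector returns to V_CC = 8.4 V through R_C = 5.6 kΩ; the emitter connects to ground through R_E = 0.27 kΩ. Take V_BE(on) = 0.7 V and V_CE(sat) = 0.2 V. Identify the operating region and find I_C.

Assume active: I_B = (6.1 − 0.7)/(15 + 81×0.27) = 0.146 mA, I_C = β·I_B = 11.7 mA.
Then V_CE = 8.4 − 11.7×5.6 − 11.9×0.27 = -60.4 V < 0.2 V — the active assumption fails.
Re-solve with V_CE = 0.2 V. KCL at the emitter: V_E/R_E = (V_BB−0.7−V_E)/R_B + (V_CC−0.2−V_E)/R_C, giving V_E = 0.462 V.
I_C = (V_CC − 0.2 − V_E)/R_C = (8.2 − 0.462)/5.6 = 1.38 mA.
Check: I_B = (5.4 − 0.462)/15 = 0.329 mA, and β·I_B = 26.3 mA > I_C, confirming saturation.

saturation; I_C ≈ 1.4 mA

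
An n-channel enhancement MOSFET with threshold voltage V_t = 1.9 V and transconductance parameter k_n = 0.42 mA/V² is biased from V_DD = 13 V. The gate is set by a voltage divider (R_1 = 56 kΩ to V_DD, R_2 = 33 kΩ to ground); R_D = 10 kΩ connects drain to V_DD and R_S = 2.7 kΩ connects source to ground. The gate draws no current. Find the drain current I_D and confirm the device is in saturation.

V_G = V_DD·R_2/(R_1+R_2) = 13×33/89 = 4.82 V.
Assume saturation: I_D = (k_n/2)(V_GS − V_t)² with V_GS = V_G − I_D·R_S = 4.82 − 2.7·I_D.
Substituting gives 1.53·I_D² − 4.31·I_D + 1.79 = 0, with roots I_D = 0.506 or 2.31 mA.
The root I_D = 2.31 mA gives V_GS = -1.42 V ≤ V_t, so take I_D = 0.506 mA.
Then V_GS = 3.45 V and V_DS = V_DD − I_D(R_D+R_S) = 13 − 0.506×12.7 = 6.57 V.
Saturation requires V_DS ≥ V_GS − V_t = 1.55 V; 6.57 ≥ 1.55 ✓.

I_D ≈ 0.51 mA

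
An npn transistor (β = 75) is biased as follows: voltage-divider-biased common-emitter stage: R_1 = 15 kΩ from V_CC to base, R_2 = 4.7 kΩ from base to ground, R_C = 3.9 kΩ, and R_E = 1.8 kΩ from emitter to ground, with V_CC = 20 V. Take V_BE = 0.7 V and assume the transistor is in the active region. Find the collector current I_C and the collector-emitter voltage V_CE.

I_C ≈ 2.2 mA, V_CE ≈ 7.5 V

Thevenize the base divider: V_Th = V_CC·R_2/(R_1+R_2) = 20×4.7/19.7 = 4.77 V, R_Th = R_1‖R_2 = 3.58 kΩ.
Base-emitter loop: V_Th = I_B·R_Th + V_BE + (β+1)I_B·R_E, so I_B = (4.77 − 0.7) / (3.58 + 76×1.8) = 0.029 mA.
I_C = β·I_B = 75×0.029 = 2.18 mA, and I_E = (β+1)I_B = 2.2 mA.
V_CE = V_CC − I_C·R_C − I_E·R_E = 20 − 2.18×3.9 − 2.2×1.8 = 7.55 V.
V_CE = 7.55 V > 0.2 V confirms active-region operation.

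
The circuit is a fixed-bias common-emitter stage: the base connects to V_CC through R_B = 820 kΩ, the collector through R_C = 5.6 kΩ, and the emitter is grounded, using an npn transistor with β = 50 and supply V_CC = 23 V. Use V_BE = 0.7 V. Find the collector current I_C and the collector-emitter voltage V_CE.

Base loop: V_CC = I_B·R_B + V_BE, so I_B = (23 − 0.7)/820 kΩ = 0.0272 mA.
In the active region I_C = β·I_B = 50 × 0.0272 = 1.36 mA.
Collector loop: V_CE = V_CC − I_C·R_C = 23 − 1.36×5.6 = 15.4 V.
Since V_CE = 15.4 V > V_CE(sat) ≈ 0.2 V, the transistor is in the active region as assumed.

I_C ≈ 1.4 mA, V_CE ≈ 15 V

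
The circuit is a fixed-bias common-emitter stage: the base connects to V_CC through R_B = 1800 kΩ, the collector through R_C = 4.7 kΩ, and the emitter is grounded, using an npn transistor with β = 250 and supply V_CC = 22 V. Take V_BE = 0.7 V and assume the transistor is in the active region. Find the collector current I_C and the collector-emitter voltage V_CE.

Base loop: V_CC = I_B·R_B + V_BE, so I_B = (22 − 0.7)/1800 kΩ = 0.0118 mA.
In the active region I_C = β·I_B = 250 × 0.0118 = 2.96 mA.
Collector loop: V_CE = V_CC − I_C·R_C = 22 − 2.96×4.7 = 8.1 V.
Since V_CE = 8.1 V > V_CE(sat) ≈ 0.2 V, the transistor is in the active region as assumed.

I_C ≈ 3 mA, V_CE ≈ 8.1 V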